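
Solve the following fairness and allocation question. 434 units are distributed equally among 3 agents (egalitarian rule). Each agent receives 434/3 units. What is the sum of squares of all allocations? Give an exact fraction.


Step 1: Each agent's share = 434/3
Step 2: Square of each share = (434/3)^2 = 188356/9
Step 3: Sum of squares = 3 * 188356/9 = 188356/3

188356/3


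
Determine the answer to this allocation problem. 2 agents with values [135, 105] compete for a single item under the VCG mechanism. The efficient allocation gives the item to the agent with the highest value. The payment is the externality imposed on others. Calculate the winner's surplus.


Step 1: The winner is the agent with the highest value: agent 0 with value 135
Step 2: Values of other agents: [105]
Step 3: VCG payment = max of others' values = 105
Step 4: Surplus = 135 - 105 = 30

30


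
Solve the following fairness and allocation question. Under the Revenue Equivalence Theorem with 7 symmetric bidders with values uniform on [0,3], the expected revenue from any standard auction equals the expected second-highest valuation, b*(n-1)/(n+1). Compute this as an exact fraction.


Step 1: By Revenue Equivalence, expected revenue = b*(n-1)/(n+1)
Step 2: Substituting n = 7, b = 3
Step 3: Revenue = 3*(7-1)/(7+1) = 3*6/8
Step 4: Revenue = 18/8 = 9/4

9/4


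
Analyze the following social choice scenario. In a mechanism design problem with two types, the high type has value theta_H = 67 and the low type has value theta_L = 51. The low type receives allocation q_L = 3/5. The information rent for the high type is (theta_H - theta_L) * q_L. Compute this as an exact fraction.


Step 1: theta_H - theta_L = 67 - 51 = 16
Step 2: Information rent = (theta_H - theta_L) * q_L
Step 3: = 16 * 3/5
Step 4: = 48/5

48/5


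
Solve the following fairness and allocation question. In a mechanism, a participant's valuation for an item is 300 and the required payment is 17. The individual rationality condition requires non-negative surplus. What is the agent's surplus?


Step 1: Surplus = value - payment = 300 - 17 = 283
Step 2: IR is satisfied (surplus >= 0)

283


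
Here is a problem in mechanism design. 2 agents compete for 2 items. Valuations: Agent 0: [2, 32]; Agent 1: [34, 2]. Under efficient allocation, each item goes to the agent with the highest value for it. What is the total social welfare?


Step 1: For each item, find the maximum value among all agents.
Step 2: Item 0 -> Agent 1 (value 34)
Step 3: Item 1 -> Agent 0 (value 32)
Step 4: Total welfare = 34 + 32 = 66

66


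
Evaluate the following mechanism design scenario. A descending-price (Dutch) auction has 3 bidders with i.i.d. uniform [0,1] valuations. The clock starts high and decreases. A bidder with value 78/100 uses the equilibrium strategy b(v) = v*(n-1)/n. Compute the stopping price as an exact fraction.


Step 1: Dutch auctions are strategically equivalent to first-price auctions
Step 2: The equilibrium bid is b(v) = v*(n-1)/n
Step 3: b = 39/50 * 2/3
Step 4: b = 13/25

13/25


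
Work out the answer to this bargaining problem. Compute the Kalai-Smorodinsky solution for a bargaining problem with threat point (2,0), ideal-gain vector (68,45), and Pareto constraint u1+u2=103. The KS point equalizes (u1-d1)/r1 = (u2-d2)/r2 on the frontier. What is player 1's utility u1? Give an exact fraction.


Step 1: At the KS point, (u1-d1)/r1 = (u2-d2)/r2 = t and u1+u2 = 103
Step 2: u1 = d1 + r1*t and u2 = d2 + r2*t, so (d1 + r1*t) + (d2 + r2*t) = 103
Step 3: t = (103 - 2 - 0)/(68 + 45) = 101/113
Step 4: u1 = d1 + r1*t = 2 + 68 * 101/113 = 7094/113
Step 5: (Check: u2 = d2 + r2*t = 4545/113; u1+u2 = 7094/113 + 4545/113 = 103, on the frontier.)

7094/113


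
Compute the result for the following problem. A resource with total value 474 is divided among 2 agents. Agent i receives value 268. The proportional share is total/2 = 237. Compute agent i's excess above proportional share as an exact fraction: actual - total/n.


Step 1: Proportional share = 474/2 = 237
Step 2: Agent's actual allocation = 268
Step 3: Excess = 268 - 237 = 31

31


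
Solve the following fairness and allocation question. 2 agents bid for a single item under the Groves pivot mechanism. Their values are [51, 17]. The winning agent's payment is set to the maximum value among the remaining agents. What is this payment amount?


Step 1: The efficient winner is agent 0 with value 51
Step 2: Other agents' values: [17]
Step 3: Pivot payment = max(others) = 17
Step 4: The winner pays 17

17


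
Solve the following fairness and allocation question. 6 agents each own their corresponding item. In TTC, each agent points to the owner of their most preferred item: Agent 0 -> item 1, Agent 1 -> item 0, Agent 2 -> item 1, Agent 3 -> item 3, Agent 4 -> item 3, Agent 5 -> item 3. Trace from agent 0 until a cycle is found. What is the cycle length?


Step 1: Trace the pointer graph from agent 0: 0 -> 1 -> 0
Step 2: A cycle is detected when we revisit agent 0
Step 3: The cycle is: 0 -> 1 -> 0
Step 4: Cycle length = 2

2


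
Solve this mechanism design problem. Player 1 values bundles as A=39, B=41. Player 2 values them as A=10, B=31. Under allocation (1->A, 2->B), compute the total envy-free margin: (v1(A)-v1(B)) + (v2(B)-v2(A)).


Step 1: Player 1's margin = v1(A) - v1(B) = 39 - 41 = -2
Step 2: Player 2's margin = v2(B) - v2(A) = 31 - 10 = 21
Step 3: Total margin = -2 + 21 = 19

19


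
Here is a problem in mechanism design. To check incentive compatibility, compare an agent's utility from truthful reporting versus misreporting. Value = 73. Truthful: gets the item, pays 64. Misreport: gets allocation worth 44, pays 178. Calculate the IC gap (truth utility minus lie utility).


Step 1: U(truth) = value - payment = 73 - 64 = 9
Step 2: U(lie) = allocation - payment = 44 - 178 = -134
Step 3: IC gap = 9 - (-134) = 143

143


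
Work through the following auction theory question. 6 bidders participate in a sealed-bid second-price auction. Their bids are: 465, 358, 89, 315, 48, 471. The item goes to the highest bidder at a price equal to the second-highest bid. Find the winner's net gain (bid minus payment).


Step 1: Sort bids in descending order: 471, 465, 358, 315, 89, 48
Step 2: The winning bid is the highest: 471
Step 3: The payment equals the second-highest bid: 465
Step 4: Surplus = winner's bid - payment = 471 - 465 = 6

6


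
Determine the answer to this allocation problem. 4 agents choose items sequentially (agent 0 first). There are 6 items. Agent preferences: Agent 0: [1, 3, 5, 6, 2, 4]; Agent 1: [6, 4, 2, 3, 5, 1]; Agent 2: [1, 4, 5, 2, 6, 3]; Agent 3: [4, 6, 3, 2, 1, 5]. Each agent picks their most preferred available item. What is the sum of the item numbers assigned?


Step 1: Agent 0 picks item 1
Step 2: Agent 1 picks item 6
Step 3: Agent 2 picks item 4
Step 4: Agent 3 picks item 3
Step 5: Sum = 1 + 6 + 4 + 3 = 14

14


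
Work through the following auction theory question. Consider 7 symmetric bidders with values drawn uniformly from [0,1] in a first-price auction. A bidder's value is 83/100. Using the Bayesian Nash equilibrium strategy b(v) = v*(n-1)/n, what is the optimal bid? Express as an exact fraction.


Step 1: The symmetric BNE bidding function is b(v) = v * (n-1) / n
Step 2: Substitute v = 83/100 and n = 7
Step 3: b = 83/100 * 6/7
Step 4: b = 249/350

249/350


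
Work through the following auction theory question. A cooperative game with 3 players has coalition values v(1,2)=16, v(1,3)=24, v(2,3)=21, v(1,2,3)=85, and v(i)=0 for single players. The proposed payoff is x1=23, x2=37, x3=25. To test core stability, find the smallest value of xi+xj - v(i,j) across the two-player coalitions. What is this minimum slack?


Step 1: Slack for coalition (1,2): x1+x2 - v12 = 60 - 16 = 44
Step 2: Slack for coalition (1,3): x1+x3 - v13 = 48 - 24 = 24
Step 3: Slack for coalition (2,3): x2+x3 - v23 = 62 - 21 = 41
Step 4: Minimum slack = min(44, 24, 41) = 24, attained by (1,3); no pair can gain by deviating, so the allocation is in the core

24


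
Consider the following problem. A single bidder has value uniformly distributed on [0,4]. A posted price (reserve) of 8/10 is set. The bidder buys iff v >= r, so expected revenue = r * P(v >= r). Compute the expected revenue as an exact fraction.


Step 1: Posted price r = 4/5, value support [0,4]
Step 2: P(v >= r) = (4 - 4/5)/4 = 4/5
Step 3: Expected revenue = r * P(v >= r) = 4/5 * 4/5
Step 4: Revenue = 16/25

16/25


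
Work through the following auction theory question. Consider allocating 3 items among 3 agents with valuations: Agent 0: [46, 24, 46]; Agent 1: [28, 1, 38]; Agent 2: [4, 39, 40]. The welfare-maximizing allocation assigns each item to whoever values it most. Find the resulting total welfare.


Step 1: For each item, find the maximum value among all agents.
Step 2: Item 0 -> Agent 0 (value 46)
Step 3: Item 1 -> Agent 2 (value 39)
Step 4: Item 2 -> Agent 0 (value 46)
Step 5: Total welfare = 46 + 39 + 46 = 131

131


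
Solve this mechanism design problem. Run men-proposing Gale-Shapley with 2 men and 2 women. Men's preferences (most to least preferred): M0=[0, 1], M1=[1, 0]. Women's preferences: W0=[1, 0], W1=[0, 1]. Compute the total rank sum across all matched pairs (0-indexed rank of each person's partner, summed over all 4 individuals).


Step 1: Run Gale-Shapley (men propose, women hold best offer):
  M0 proposes to W0; she accepts
  M1 proposes to W1; she accepts
Step 2: Final matching: W0-M0, W1-M1
Step 3: 0-indexed ranks (man's rank of his match, then woman's): 0 + 1 + 0 + 1
Step 4: Total rank sum = 2

2


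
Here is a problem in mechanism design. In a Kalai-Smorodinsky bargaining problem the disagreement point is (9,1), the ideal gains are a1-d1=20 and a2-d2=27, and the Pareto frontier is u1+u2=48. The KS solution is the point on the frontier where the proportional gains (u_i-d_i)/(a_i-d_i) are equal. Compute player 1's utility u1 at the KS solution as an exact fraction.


Step 1: At the KS point, (u1-d1)/r1 = (u2-d2)/r2 = t and u1+u2 = 48
Step 2: u1 = d1 + r1*t and u2 = d2 + r2*t, so (d1 + r1*t) + (d2 + r2*t) = 48
Step 3: t = (48 - 9 - 1)/(20 + 27) = 38/47
Step 4: u1 = d1 + r1*t = 9 + 20 * 38/47 = 1183/47
Step 5: (Check: u2 = d2 + r2*t = 1073/47; u1+u2 = 1183/47 + 1073/47 = 48, on the frontier.)

1183/47


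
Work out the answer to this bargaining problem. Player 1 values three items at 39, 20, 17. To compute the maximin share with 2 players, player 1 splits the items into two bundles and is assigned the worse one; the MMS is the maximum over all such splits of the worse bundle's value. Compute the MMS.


Step 1: Item values = 39, 20, 17
Step 2: Enumerate all 2-bundle partitions and take the smaller bundle:
  Partition 1: {39} vs {20,17} -> bundles 39, 37; min = 37
  Partition 2: {20} vs {39,17} -> bundles 20, 56; min = 20
  Partition 3: {17} vs {39,20} -> bundles 17, 59; min = 17
Step 3: MMS = max(37, 20, 17) = 37

37


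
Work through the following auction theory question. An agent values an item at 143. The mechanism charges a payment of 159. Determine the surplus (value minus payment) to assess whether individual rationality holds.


Step 1: Surplus = value - payment = 143 - 159 = -16
Step 2: IR is violated (surplus < 0)

-16


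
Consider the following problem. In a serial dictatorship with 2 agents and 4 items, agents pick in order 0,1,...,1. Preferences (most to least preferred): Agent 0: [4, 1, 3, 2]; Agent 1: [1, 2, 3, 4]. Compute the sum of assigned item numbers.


Step 1: Agent 0 picks item 4
Step 2: Agent 1 picks item 1
Step 3: Sum = 4 + 1 = 5

5


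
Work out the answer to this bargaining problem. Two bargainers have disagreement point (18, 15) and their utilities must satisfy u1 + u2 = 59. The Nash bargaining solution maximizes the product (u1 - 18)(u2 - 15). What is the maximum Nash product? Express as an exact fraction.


Step 1: The Nash solution splits surplus symmetrically above the disagreement point
Step 2: u1 = (total + d1 - d2)/2 = (59 + 18 - 15)/2 = 31
Step 3: u2 = (total - d1 + d2)/2 = (59 - 18 + 15)/2 = 28
Step 4: Nash product = (31 - 18) * (28 - 15)
Step 5: = 13 * 13 = 169

169


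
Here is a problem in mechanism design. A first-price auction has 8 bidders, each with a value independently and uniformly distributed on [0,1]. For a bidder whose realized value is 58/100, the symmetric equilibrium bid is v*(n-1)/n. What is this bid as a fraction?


Step 1: The symmetric BNE bidding function is b(v) = v * (n-1) / n
Step 2: Substitute v = 29/50 and n = 8
Step 3: b = 29/50 * 7/8
Step 4: b = 203/400

203/400


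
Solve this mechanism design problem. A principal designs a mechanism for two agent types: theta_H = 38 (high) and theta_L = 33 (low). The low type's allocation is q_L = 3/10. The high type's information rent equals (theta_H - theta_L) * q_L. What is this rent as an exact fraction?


Step 1: theta_H - theta_L = 38 - 33 = 5
Step 2: Information rent = (theta_H - theta_L) * q_L
Step 3: = 5 * 3/10
Step 4: = 3/2

3/2


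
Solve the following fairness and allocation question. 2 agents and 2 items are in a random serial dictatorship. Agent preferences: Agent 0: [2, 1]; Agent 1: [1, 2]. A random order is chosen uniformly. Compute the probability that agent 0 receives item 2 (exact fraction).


Step 1: Agent 0 wants item 2
Step 2: There are 2 possible orderings of agents
Step 3: In 2 orderings, agent 0 gets item 2
Step 4: Probability = 2/2 = 1

1


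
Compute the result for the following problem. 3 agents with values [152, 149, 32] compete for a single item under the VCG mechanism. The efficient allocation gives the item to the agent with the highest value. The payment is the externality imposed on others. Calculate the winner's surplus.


Step 1: The winner is the agent with the highest value: agent 0 with value 152
Step 2: Values of other agents: [149, 32]
Step 3: VCG payment = max of others' values = 149
Step 4: Surplus = 152 - 149 = 3

3


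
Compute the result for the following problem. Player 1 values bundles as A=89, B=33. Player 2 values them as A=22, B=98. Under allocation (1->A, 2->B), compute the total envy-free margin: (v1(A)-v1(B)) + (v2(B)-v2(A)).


Step 1: Player 1's margin = v1(A) - v1(B) = 89 - 33 = 56
Step 2: Player 2's margin = v2(B) - v2(A) = 98 - 22 = 76
Step 3: Total margin = 56 + 76 = 132

132


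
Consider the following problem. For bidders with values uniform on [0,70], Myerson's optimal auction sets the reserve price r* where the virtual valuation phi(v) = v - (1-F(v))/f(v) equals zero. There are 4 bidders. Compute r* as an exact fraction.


Step 1: For U[0,70], F(v) = v/70 and f(v) = 1/70
Step 2: phi(v) = v - (1 - v/70)/(1/70) = v - (70 - v) = 2v - 70
Step 3: Set phi(r*) = 0: 2r* - 70 = 0
Step 4: r* = 70/2 = 35 (the number of bidders n = 4 does not enter)

35


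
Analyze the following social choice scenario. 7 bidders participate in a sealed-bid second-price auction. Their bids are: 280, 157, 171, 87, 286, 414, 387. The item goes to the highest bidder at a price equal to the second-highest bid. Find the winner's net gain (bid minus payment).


Step 1: Sort bids in descending order: 414, 387, 286, 280, 171, 157, 87
Step 2: The winning bid is the highest: 414
Step 3: The payment equals the second-highest bid: 387
Step 4: Surplus = winner's bid - payment = 414 - 387 = 27

27


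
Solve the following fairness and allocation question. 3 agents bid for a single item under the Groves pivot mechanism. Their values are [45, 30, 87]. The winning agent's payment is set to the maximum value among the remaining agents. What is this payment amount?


Step 1: The efficient winner is agent 2 with value 87
Step 2: Other agents' values: [45, 30]
Step 3: Pivot payment = max(others) = 45
Step 4: The winner pays 45

45


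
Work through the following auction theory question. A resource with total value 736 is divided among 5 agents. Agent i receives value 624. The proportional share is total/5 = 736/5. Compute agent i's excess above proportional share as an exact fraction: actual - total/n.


Step 1: Proportional share = 736/5
Step 2: Agent's actual allocation = 624
Step 3: Excess = 624 - 736/5 = 2384/5

2384/5


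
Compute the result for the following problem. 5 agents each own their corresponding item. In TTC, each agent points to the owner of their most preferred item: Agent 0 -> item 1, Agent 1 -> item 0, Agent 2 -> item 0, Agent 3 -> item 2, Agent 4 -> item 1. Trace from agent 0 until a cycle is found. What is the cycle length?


Step 1: Trace the pointer graph from agent 0: 0 -> 1 -> 0
Step 2: A cycle is detected when we revisit agent 0
Step 3: The cycle is: 0 -> 1 -> 0
Step 4: Cycle length = 2

2


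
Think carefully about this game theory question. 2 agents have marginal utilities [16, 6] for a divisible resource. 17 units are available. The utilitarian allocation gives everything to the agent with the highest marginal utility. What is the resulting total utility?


Step 1: The marginal utilities are [16, 6]
Step 2: The highest marginal utility is 16
Step 3: All 17 units go to that agent
Step 4: Total utility = 16 * 17 = 272

272


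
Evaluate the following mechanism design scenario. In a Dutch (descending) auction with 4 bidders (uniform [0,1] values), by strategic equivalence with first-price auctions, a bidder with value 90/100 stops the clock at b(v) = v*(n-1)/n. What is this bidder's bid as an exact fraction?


Step 1: Dutch auctions are strategically equivalent to first-price auctions
Step 2: The equilibrium bid is b(v) = v*(n-1)/n
Step 3: b = 9/10 * 3/4
Step 4: b = 27/40

27/40


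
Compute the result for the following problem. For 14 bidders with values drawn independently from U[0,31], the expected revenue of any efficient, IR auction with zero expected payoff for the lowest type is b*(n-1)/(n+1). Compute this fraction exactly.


Step 1: By Revenue Equivalence, expected revenue = b*(n-1)/(n+1)
Step 2: Substituting n = 14, b = 31
Step 3: Revenue = 31*(14-1)/(14+1) = 31*13/15
Step 4: Revenue = 403/15

403/15


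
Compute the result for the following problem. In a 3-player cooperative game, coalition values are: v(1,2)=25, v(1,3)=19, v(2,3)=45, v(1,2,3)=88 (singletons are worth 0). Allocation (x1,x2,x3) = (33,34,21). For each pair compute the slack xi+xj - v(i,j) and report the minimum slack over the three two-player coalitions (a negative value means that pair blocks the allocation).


Step 1: Slack for coalition (1,2): x1+x2 - v12 = 67 - 25 = 42
Step 2: Slack for coalition (1,3): x1+x3 - v13 = 54 - 19 = 35
Step 3: Slack for coalition (2,3): x2+x3 - v23 = 55 - 45 = 10
Step 4: Minimum slack = min(42, 35, 10) = 10, attained by (2,3); no pair can gain by deviating, so the allocation is in the core

10


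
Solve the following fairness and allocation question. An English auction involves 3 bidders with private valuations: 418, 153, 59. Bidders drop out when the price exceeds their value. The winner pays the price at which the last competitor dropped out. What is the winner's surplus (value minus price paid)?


Step 1: Identify the highest value: 418
Step 2: Identify the second-highest value: 153
Step 3: The final price = second-highest value = 153
Step 4: Surplus = 418 - 153 = 265

265


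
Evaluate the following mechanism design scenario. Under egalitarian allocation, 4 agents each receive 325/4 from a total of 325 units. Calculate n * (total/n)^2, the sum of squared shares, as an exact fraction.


Step 1: Each agent's share = 325/4
Step 2: Square of each share = (325/4)^2 = 105625/16
Step 3: Sum of squares = 4 * 105625/16 = 105625/4

105625/4


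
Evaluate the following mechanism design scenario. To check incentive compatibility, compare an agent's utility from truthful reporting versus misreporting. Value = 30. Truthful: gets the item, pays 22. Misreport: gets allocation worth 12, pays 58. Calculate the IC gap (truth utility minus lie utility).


Step 1: U(truth) = value - payment = 30 - 22 = 8
Step 2: U(lie) = allocation - payment = 12 - 58 = -46
Step 3: IC gap = 8 - (-46) = 54

54


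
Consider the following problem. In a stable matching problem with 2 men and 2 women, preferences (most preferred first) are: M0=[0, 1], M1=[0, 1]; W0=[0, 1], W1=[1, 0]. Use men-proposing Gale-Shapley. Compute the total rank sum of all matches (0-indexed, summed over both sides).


Step 1: Run Gale-Shapley (men propose, women hold best offer):
  M0 proposes to W0; she accepts
  M1 proposes to W0; rejected
  M1 proposes to W1; she accepts
Step 2: Final matching: W0-M0, W1-M1
Step 3: 0-indexed ranks (man's rank of his match, then woman's): 0 + 0 + 1 + 0
Step 4: Total rank sum = 1

1


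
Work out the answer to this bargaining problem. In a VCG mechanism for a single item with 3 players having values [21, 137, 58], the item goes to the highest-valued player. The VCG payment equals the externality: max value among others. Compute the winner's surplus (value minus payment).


Step 1: The winner is the agent with the highest value: agent 1 with value 137
Step 2: Values of other agents: [21, 58]
Step 3: VCG payment = max of others' values = 58
Step 4: Surplus = 137 - 58 = 79

79


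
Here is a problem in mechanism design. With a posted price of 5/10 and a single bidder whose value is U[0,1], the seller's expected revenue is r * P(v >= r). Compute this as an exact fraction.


Step 1: Posted price r = 1/2, value support [0,1]
Step 2: P(v >= r) = (1 - 1/2)/1 = 1/2
Step 3: Expected revenue = r * P(v >= r) = 1/2 * 1/2
Step 4: Revenue = 1/4

1/4


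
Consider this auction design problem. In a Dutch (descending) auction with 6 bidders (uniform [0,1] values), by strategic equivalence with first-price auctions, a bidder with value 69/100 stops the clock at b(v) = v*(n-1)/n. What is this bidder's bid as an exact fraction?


Step 1: Dutch auctions are strategically equivalent to first-price auctions
Step 2: The equilibrium bid is b(v) = v*(n-1)/n
Step 3: b = 69/100 * 5/6
Step 4: b = 23/40

23/40


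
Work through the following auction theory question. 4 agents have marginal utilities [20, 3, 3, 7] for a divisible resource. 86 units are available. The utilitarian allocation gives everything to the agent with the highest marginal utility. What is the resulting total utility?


Step 1: The marginal utilities are [20, 3, 3, 7]
Step 2: The highest marginal utility is 20
Step 3: All 86 units go to that agent
Step 4: Total utility = 20 * 86 = 1720

1720


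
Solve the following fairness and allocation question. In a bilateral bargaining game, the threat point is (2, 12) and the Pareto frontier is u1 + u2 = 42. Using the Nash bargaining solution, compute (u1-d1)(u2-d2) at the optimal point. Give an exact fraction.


Step 1: The Nash solution splits surplus symmetrically above the disagreement point
Step 2: u1 = (total + d1 - d2)/2 = (42 + 2 - 12)/2 = 16
Step 3: u2 = (total - d1 + d2)/2 = (42 - 2 + 12)/2 = 26
Step 4: Nash product = (16 - 2) * (26 - 12)
Step 5: = 14 * 14 = 196

196


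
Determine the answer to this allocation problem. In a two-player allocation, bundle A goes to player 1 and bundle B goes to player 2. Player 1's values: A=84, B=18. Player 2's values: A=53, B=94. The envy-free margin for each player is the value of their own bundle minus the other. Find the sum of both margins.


Step 1: Player 1's margin = v1(A) - v1(B) = 84 - 18 = 66
Step 2: Player 2's margin = v2(B) - v2(A) = 94 - 53 = 41
Step 3: Total margin = 66 + 41 = 107

107


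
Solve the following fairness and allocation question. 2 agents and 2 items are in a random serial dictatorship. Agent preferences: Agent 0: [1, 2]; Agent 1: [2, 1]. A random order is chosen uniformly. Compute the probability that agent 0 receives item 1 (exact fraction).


Step 1: Agent 0 wants item 1
Step 2: There are 2 possible orderings of agents
Step 3: In 2 orderings, agent 0 gets item 1
Step 4: Probability = 2/2 = 1

1


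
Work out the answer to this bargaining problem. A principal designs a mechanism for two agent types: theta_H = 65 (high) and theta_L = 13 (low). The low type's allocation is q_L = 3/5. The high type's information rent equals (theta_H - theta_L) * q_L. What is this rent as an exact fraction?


Step 1: theta_H - theta_L = 65 - 13 = 52
Step 2: Information rent = (theta_H - theta_L) * q_L
Step 3: = 52 * 3/5
Step 4: = 156/5

156/5


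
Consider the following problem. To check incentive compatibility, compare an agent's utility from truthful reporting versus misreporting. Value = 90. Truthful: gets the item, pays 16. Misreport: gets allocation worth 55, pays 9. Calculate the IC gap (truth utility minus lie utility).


Step 1: U(truth) = value - payment = 90 - 16 = 74
Step 2: U(lie) = allocation - payment = 55 - 9 = 46
Step 3: IC gap = 74 - 46 = 28

28


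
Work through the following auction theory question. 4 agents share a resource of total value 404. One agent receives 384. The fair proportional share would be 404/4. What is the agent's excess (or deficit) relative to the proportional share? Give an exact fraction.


Step 1: Proportional share = 404/4 = 101
Step 2: Agent's actual allocation = 384
Step 3: Excess = 384 - 101 = 283

283


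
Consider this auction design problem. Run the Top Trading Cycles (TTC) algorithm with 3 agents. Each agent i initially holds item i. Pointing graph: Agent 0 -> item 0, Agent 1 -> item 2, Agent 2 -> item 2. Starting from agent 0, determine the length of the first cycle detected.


Step 1: Trace the pointer graph from agent 0: 0 -> 0
Step 2: A cycle is detected when we revisit agent 0
Step 3: The cycle is: 0 -> 0
Step 4: Cycle length = 1

1


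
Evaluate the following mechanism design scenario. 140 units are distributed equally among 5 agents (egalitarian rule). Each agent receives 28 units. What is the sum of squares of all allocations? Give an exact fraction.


Step 1: Each agent's share = 140/5 = 28
Step 2: Square of each share = (28)^2 = 784
Step 3: Sum of squares = 5 * 784 = 3920

3920


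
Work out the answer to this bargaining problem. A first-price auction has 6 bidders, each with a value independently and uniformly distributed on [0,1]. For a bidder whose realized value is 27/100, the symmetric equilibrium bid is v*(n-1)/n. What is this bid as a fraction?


Step 1: The symmetric BNE bidding function is b(v) = v * (n-1) / n
Step 2: Substitute v = 27/100 and n = 6
Step 3: b = 27/100 * 5/6
Step 4: b = 9/40

9/40


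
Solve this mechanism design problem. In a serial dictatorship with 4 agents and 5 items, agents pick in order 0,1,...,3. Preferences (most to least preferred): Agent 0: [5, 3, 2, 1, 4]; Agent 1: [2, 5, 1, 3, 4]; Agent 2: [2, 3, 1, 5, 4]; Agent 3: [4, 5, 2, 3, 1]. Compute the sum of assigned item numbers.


Step 1: Agent 0 picks item 5
Step 2: Agent 1 picks item 2
Step 3: Agent 2 picks item 3
Step 4: Agent 3 picks item 4
Step 5: Sum = 5 + 2 + 3 + 4 = 14

14


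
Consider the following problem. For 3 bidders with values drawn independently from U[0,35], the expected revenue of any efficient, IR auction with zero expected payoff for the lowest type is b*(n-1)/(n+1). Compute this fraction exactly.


Step 1: By Revenue Equivalence, expected revenue = b*(n-1)/(n+1)
Step 2: Substituting n = 3, b = 35
Step 3: Revenue = 35*(3-1)/(3+1) = 35*2/4
Step 4: Revenue = 70/4 = 35/2

35/2


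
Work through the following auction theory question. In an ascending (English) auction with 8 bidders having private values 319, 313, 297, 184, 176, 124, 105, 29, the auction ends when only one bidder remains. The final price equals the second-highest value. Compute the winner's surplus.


Step 1: Identify the highest value: 319
Step 2: Identify the second-highest value: 313
Step 3: The final price = second-highest value = 313
Step 4: Surplus = 319 - 313 = 6

6


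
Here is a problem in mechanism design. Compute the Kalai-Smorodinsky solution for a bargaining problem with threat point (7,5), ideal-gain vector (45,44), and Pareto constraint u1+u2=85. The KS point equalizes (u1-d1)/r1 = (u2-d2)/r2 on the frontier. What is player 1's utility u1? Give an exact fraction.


Step 1: At the KS point, (u1-d1)/r1 = (u2-d2)/r2 = t and u1+u2 = 85
Step 2: u1 = d1 + r1*t and u2 = d2 + r2*t, so (d1 + r1*t) + (d2 + r2*t) = 85
Step 3: t = (85 - 7 - 5)/(45 + 44) = 73/89
Step 4: u1 = d1 + r1*t = 7 + 45 * 73/89 = 3908/89
Step 5: (Check: u2 = d2 + r2*t = 3657/89; u1+u2 = 3908/89 + 3657/89 = 85, on the frontier.)

3908/89


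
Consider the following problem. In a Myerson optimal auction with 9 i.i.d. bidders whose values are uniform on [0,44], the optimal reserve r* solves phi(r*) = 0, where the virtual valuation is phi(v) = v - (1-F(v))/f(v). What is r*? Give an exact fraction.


Step 1: For U[0,44], F(v) = v/44 and f(v) = 1/44
Step 2: phi(v) = v - (1 - v/44)/(1/44) = v - (44 - v) = 2v - 44
Step 3: Set phi(r*) = 0: 2r* - 44 = 0
Step 4: r* = 44/2 = 22 (the number of bidders n = 9 does not enter)

22


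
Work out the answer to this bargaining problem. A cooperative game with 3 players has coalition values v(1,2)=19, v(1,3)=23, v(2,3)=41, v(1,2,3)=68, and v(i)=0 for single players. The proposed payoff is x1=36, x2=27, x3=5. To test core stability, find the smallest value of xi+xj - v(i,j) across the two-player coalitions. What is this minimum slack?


Step 1: Slack for coalition (1,2): x1+x2 - v12 = 63 - 19 = 44
Step 2: Slack for coalition (1,3): x1+x3 - v13 = 41 - 23 = 18
Step 3: Slack for coalition (2,3): x2+x3 - v23 = 32 - 41 = -9
Step 4: Minimum slack = min(44, 18, -9) = -9, attained by (2,3); coalition (2,3) can block (slack < 0), so the allocation is not in the core

-9


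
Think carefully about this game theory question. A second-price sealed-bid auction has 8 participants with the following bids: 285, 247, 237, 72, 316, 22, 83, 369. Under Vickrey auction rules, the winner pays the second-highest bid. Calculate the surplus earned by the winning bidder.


Step 1: Sort bids in descending order: 369, 316, 285, 247, 237, 83, 72, 22
Step 2: The winning bid is the highest: 369
Step 3: The payment equals the second-highest bid: 316
Step 4: Surplus = winner's bid - payment = 369 - 316 = 53

53


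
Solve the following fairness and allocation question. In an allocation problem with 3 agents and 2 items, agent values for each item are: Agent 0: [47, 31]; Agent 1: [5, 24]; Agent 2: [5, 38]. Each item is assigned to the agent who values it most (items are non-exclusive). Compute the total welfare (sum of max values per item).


Step 1: For each item, find the maximum value among all agents.
Step 2: Item 0 -> Agent 0 (value 47)
Step 3: Item 1 -> Agent 2 (value 38)
Step 4: Total welfare = 47 + 38 = 85

85


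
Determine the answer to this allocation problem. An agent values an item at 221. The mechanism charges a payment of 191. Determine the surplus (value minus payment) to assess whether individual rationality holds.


Step 1: Surplus = value - payment = 221 - 191 = 30
Step 2: IR is satisfied (surplus >= 0)

30


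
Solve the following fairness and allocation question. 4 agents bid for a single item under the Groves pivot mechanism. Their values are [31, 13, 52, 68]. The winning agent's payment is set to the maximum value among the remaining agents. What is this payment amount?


Step 1: The efficient winner is agent 3 with value 68
Step 2: Other agents' values: [31, 13, 52]
Step 3: Pivot payment = max(others) = 52
Step 4: The winner pays 52

52


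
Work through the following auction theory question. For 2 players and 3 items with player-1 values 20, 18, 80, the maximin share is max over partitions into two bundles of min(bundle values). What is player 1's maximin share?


Step 1: Item values = 20, 18, 80
Step 2: Enumerate all 2-bundle partitions and take the smaller bundle:
  Partition 1: {20} vs {18,80} -> bundles 20, 98; min = 20
  Partition 2: {18} vs {20,80} -> bundles 18, 100; min = 18
  Partition 3: {80} vs {20,18} -> bundles 80, 38; min = 38
Step 3: MMS = max(20, 18, 38) = 38

38


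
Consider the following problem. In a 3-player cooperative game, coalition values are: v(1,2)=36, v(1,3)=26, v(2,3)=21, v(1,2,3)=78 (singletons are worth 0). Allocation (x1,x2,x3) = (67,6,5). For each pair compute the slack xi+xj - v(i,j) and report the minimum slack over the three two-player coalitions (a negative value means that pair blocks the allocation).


Step 1: Slack for coalition (1,2): x1+x2 - v12 = 73 - 36 = 37
Step 2: Slack for coalition (1,3): x1+x3 - v13 = 72 - 26 = 46
Step 3: Slack for coalition (2,3): x2+x3 - v23 = 11 - 21 = -10
Step 4: Minimum slack = min(37, 46, -10) = -10, attained by (2,3); coalition (2,3) can block (slack < 0), so the allocation is not in the core

-10


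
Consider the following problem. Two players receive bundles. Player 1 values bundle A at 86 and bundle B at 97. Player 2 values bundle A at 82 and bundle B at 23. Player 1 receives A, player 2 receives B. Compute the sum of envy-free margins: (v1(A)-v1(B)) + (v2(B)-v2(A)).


Step 1: Player 1's margin = v1(A) - v1(B) = 86 - 97 = -11
Step 2: Player 2's margin = v2(B) - v2(A) = 23 - 82 = -59
Step 3: Total margin = -11 + -59 = -70

-70


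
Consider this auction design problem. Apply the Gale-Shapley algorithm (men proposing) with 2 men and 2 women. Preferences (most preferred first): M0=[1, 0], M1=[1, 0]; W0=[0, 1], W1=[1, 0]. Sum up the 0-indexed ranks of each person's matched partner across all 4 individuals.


Step 1: Run Gale-Shapley (men propose, women hold best offer):
  M0 proposes to W1; she accepts
  M1 proposes to W1; she switches from M0
  M0 proposes to W0; she accepts
Step 2: Final matching: W0-M0, W1-M1
Step 3: 0-indexed ranks (man's rank of his match, then woman's): 1 + 0 + 0 + 0
Step 4: Total rank sum = 1

1


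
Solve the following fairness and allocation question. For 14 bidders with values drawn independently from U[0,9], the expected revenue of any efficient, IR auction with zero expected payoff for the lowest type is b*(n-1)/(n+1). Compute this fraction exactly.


Step 1: By Revenue Equivalence, expected revenue = b*(n-1)/(n+1)
Step 2: Substituting n = 14, b = 9
Step 3: Revenue = 9*(14-1)/(14+1) = 9*13/15
Step 4: Revenue = 117/15 = 39/5

39/5


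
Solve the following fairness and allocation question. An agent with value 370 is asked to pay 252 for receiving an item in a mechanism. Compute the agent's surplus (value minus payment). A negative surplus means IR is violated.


Step 1: Surplus = value - payment = 370 - 252 = 118
Step 2: IR is satisfied (surplus >= 0)

118


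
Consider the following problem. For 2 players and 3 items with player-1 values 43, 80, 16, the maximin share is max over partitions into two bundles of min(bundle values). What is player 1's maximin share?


Step 1: Item values = 43, 80, 16
Step 2: Enumerate all 2-bundle partitions and take the smaller bundle:
  Partition 1: {43} vs {80,16} -> bundles 43, 96; min = 43
  Partition 2: {80} vs {43,16} -> bundles 80, 59; min = 59
  Partition 3: {16} vs {43,80} -> bundles 16, 123; min = 16
Step 3: MMS = max(43, 59, 16) = 59

59


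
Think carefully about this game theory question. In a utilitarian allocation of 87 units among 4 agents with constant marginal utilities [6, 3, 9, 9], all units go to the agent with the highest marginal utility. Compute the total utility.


Step 1: The marginal utilities are [6, 3, 9, 9]
Step 2: The highest marginal utility is 9
Step 3: All 87 units go to that agent
Step 4: Total utility = 9 * 87 = 783

783


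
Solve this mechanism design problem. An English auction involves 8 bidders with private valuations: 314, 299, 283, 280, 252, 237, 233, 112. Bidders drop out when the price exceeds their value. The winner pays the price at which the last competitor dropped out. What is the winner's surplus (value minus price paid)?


Step 1: Identify the highest value: 314
Step 2: Identify the second-highest value: 299
Step 3: The final price = second-highest value = 299
Step 4: Surplus = 314 - 299 = 15

15


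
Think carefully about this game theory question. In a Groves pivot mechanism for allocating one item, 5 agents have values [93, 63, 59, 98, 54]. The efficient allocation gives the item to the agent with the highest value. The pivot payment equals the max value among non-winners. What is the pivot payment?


Step 1: The efficient winner is agent 3 with value 98
Step 2: Other agents' values: [93, 63, 59, 54]
Step 3: Pivot payment = max(others) = 93
Step 4: The winner pays 93

93


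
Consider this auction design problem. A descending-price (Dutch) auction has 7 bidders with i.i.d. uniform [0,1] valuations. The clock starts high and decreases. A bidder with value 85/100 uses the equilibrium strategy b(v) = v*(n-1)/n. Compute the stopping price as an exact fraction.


Step 1: Dutch auctions are strategically equivalent to first-price auctions
Step 2: The equilibrium bid is b(v) = v*(n-1)/n
Step 3: b = 17/20 * 6/7
Step 4: b = 51/70

51/70


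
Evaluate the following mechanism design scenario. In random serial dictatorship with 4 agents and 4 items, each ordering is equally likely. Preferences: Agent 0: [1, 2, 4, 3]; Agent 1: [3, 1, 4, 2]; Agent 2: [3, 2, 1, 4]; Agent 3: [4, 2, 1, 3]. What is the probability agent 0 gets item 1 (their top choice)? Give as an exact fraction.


Step 1: Agent 0 wants item 1
Step 2: There are 24 possible orderings of agents
Step 3: In 20 orderings, agent 0 gets item 1
Step 4: Probability = 20/24 = 5/6

5/6


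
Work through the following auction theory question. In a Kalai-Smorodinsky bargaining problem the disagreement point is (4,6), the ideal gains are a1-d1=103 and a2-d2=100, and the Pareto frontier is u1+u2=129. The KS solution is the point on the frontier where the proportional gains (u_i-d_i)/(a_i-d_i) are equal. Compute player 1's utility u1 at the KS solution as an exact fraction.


Step 1: At the KS point, (u1-d1)/r1 = (u2-d2)/r2 = t and u1+u2 = 129
Step 2: u1 = d1 + r1*t and u2 = d2 + r2*t, so (d1 + r1*t) + (d2 + r2*t) = 129
Step 3: t = (129 - 4 - 6)/(103 + 100) = 119/203 = 17/29
Step 4: u1 = d1 + r1*t = 4 + 103 * 17/29 = 1867/29
Step 5: (Check: u2 = d2 + r2*t = 1874/29; u1+u2 = 1867/29 + 1874/29 = 129, on the frontier.)

1867/29


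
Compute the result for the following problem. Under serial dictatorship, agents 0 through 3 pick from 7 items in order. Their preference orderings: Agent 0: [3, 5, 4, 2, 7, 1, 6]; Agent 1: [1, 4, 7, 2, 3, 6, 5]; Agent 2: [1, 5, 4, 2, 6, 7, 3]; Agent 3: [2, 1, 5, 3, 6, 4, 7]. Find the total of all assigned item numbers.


Step 1: Agent 0 picks item 3
Step 2: Agent 1 picks item 1
Step 3: Agent 2 picks item 5
Step 4: Agent 3 picks item 2
Step 5: Sum = 3 + 1 + 5 + 2 = 11

11


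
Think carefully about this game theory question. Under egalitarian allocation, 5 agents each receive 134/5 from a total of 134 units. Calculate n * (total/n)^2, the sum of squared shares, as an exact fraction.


Step 1: Each agent's share = 134/5
Step 2: Square of each share = (134/5)^2 = 17956/25
Step 3: Sum of squares = 5 * 17956/25 = 17956/5

17956/5


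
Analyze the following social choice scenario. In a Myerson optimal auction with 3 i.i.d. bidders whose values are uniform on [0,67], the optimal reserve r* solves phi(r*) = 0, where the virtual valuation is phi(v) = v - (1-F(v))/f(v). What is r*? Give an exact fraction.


Step 1: For U[0,67], F(v) = v/67 and f(v) = 1/67
Step 2: phi(v) = v - (1 - v/67)/(1/67) = v - (67 - v) = 2v - 67
Step 3: Set phi(r*) = 0: 2r* - 67 = 0
Step 4: r* = 67/2 (the number of bidders n = 3 does not enter)

67/2


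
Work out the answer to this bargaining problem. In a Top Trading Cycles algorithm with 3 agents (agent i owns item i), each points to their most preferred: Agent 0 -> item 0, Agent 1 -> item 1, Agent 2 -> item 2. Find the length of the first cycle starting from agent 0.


Step 1: Trace the pointer graph from agent 0: 0 -> 0
Step 2: A cycle is detected when we revisit agent 0
Step 3: The cycle is: 0 -> 0
Step 4: Cycle length = 1

1


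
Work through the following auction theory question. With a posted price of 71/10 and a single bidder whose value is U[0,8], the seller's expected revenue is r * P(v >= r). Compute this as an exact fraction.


Step 1: Posted price r = 71/10, value support [0,8]
Step 2: P(v >= r) = (8 - 71/10)/8 = 9/80
Step 3: Expected revenue = r * P(v >= r) = 71/10 * 9/80
Step 4: Revenue = 639/800

639/800
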